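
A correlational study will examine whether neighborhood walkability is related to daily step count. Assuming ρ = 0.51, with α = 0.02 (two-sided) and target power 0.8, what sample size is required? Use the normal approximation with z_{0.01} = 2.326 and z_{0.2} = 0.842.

n = 35

Fisher's z: C = ½·ln((1+r)/(1−r)) = ½·ln(3.0816) = 0.5627.
n = ((z_{α/2} + z_β)/C)² + 3.
(2.326 + 0.842) / 0.5627 = 3.168 / 0.5627 = 5.630.
n = 5.630² + 3 = 31.70 + 3 = 34.7.
Round up.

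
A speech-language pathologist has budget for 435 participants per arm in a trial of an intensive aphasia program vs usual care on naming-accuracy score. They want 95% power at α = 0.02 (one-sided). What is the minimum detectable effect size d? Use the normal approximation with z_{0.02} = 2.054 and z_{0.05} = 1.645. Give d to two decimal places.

For two independent groups of n = 435 each: d_min = (z_{α} + z_β)·√(2/n).
z-sum = 2.054 + 1.645 = 3.699.
d_min = 3.699 × √(2/435) = 3.699 × 0.0678 = 0.251.

d_min ≈ 0.25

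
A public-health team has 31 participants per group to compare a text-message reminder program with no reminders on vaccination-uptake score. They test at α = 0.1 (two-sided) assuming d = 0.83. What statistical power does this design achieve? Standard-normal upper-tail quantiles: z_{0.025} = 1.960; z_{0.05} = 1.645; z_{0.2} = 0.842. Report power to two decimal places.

For two equal groups, power = Φ(d·√(n/2) − z_{α/2}).
d·√(n/2) = 0.83 × √(31/2) = 0.83 × 3.937 = 3.268.
z_β = 3.268 − 1.645 = 1.623.
Power = Φ(1.623) = 0.948.

power ≈ 0.95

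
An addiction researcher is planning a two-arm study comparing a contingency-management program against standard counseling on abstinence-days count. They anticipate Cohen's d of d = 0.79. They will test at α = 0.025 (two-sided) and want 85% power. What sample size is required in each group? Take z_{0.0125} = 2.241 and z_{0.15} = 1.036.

n = 35 per group

For two independent groups with equal n: n = 2·((z_{α/2} + z_β) / d)².
z_{α/2} + z_β = 2.241 + 1.036 = 3.277.
n = 2 × (3.277 / 0.79)² = 2 × 4.148² = 2 × 17.21 = 34.4.
Round up to the next whole participant.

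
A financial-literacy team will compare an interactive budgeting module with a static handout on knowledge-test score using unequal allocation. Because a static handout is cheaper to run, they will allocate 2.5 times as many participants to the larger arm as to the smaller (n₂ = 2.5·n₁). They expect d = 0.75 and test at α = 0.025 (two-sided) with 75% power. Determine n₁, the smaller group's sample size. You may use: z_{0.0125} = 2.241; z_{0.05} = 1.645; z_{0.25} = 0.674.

With allocation ratio k = n₂/n₁ = 2.5, Var(x̄₁−x̄₂) = σ²(1/n₁ + 1/(k·n₁)) = σ²·(k+1)/(k·n₁).
So n₁ = (1 + 1/k)·((z_{α/2} + z_β)/d)² = 1.400 × (2.915/0.75)².
n₁ = 1.400 × 15.11 = 21.1.
Round up: n₁ = 22, giving n₂ = 2.5 × 22 = 55.

n₁ = 22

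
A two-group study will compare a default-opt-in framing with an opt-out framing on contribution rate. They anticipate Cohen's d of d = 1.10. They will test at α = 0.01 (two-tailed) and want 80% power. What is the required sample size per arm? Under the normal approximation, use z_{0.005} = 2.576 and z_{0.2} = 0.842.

n = 20 per group

For two independent groups with equal n: n = 2·((z_{α/2} + z_β) / d)².
z_{α/2} + z_β = 2.576 + 0.842 = 3.418.
n = 2 × (3.418 / 1.10)² = 2 × 3.107² = 2 × 9.66 = 19.3.
Round up to the next whole participant.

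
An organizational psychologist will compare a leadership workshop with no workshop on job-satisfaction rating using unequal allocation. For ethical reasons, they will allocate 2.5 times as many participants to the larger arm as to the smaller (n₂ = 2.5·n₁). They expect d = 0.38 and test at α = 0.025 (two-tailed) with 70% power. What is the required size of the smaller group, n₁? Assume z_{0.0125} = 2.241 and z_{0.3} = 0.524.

n₁ = 75

With allocation ratio k = n₂/n₁ = 2.5, Var(x̄₁−x̄₂) = σ²(1/n₁ + 1/(k·n₁)) = σ²·(k+1)/(k·n₁).
So n₁ = (1 + 1/k)·((z_{α/2} + z_β)/d)² = 1.400 × (2.765/0.38)².
n₁ = 1.400 × 52.94 = 74.1.
Round up: n₁ = 75, giving n₂ = ⌈2.5 × 75⌉ = ⌈187.5⌉ = 188.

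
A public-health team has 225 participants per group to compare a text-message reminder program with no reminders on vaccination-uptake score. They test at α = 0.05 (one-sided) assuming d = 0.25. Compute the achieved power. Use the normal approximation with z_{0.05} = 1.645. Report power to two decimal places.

power ≈ 0.84

For two equal groups, power = Φ(d·√(n/2) − z_{α}).
d·√(n/2) = 0.25 × √(225/2) = 0.25 × 10.607 = 2.652.
z_β = 2.652 − 1.645 = 1.007.
Power = Φ(1.007) = 0.843.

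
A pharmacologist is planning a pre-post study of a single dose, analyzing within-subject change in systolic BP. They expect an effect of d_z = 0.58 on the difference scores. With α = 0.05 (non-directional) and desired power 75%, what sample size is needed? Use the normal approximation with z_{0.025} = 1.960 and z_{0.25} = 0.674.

For a paired (one-sample on differences) test: n = ((z_{α/2} + z_β) / d)².
z_{α/2} + z_β = 1.960 + 0.674 = 2.634.
n = (2.634 / 0.58)² = 4.541² = 20.62.
Round up.

n = 21 pairs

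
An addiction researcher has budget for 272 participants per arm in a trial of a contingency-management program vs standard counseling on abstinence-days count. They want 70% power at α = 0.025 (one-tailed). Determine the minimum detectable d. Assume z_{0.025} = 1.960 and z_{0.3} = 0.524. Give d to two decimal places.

d_min ≈ 0.21

For two independent groups of n = 272 each: d_min = (z_{α} + z_β)·√(2/n).
z-sum = 1.960 + 0.524 = 2.484.
d_min = 2.484 × √(2/272) = 2.484 × 0.0857 = 0.213.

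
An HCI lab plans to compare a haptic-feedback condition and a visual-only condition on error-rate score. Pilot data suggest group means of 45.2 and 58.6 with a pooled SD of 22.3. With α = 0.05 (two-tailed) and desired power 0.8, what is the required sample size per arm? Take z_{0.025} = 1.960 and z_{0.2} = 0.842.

Cohen's d = |M₁ − M₂| / SD_pooled = |45.2 − 58.6| / 22.3 = 13.4 / 22.3 = 0.601.
For two independent groups with equal n: n = 2·((z_{α/2} + z_β) / d)².
z_{α/2} + z_β = 1.960 + 0.842 = 2.802.
n = 2 × (2.802 / 0.601)² = 2 × 4.662² = 2 × 21.74 = 43.5.
Round up to the next whole participant.

n = 44 per group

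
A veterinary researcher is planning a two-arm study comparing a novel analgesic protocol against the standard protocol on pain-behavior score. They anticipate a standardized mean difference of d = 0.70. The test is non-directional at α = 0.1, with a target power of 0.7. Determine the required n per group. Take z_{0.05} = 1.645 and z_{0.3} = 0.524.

For two independent groups with equal n: n = 2·((z_{α/2} + z_β) / d)².
z_{α/2} + z_β = 1.645 + 0.524 = 2.169.
n = 2 × (2.169 / 0.70)² = 2 × 3.099² = 2 × 9.60 = 19.2.
Round up to the next whole participant.

n = 20 per group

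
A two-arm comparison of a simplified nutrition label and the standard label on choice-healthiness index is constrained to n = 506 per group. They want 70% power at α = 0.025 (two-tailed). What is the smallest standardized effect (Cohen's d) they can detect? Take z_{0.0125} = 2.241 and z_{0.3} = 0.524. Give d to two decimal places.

For two independent groups of n = 506 each: d_min = (z_{α/2} + z_β)·√(2/n).
z-sum = 2.241 + 0.524 = 2.765.
d_min = 2.765 × √(2/506) = 2.765 × 0.0629 = 0.174.

d_min ≈ 0.17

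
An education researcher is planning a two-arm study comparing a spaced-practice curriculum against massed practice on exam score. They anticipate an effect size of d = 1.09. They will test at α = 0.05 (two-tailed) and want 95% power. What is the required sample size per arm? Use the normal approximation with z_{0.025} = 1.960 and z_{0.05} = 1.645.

For two independent groups with equal n: n = 2·((z_{α/2} + z_β) / d)².
z_{α/2} + z_β = 1.960 + 1.645 = 3.605.
n = 2 × (3.605 / 1.09)² = 2 × 3.307² = 2 × 10.94 = 21.9.
Round up to the next whole participant.

n = 22 per group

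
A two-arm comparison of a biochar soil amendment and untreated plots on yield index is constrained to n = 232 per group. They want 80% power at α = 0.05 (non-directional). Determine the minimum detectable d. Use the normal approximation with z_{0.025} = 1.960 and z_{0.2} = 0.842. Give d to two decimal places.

d_min ≈ 0.26

For two independent groups of n = 232 each: d_min = (z_{α/2} + z_β)·√(2/n).
z-sum = 1.960 + 0.842 = 2.802.
d_min = 2.802 × √(2/232) = 2.802 × 0.0928 = 0.260.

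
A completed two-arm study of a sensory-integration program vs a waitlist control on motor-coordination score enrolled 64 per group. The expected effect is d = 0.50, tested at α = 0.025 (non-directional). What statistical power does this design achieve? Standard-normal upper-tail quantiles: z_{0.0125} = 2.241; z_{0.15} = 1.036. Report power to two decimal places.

power ≈ 0.72

For two equal groups, power = Φ(d·√(n/2) − z_{α/2}).
d·√(n/2) = 0.50 × √(64/2) = 0.50 × 5.657 = 2.828.
z_β = 2.828 − 2.241 = 0.587.
Power = Φ(0.587) = 0.722.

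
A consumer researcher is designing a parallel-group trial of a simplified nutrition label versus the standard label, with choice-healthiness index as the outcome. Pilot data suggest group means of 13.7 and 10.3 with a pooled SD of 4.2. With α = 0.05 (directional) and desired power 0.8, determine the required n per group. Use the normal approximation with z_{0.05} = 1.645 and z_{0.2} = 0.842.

n = 19 per group

Cohen's d = |M₁ − M₂| / SD_pooled = |13.7 − 10.3| / 4.2 = 3.4 / 4.2 = 0.810.
For two independent groups with equal n: n = 2·((z_{α} + z_β) / d)².
z_{α} + z_β = 1.645 + 0.842 = 2.487.
n = 2 × (2.487 / 0.810)² = 2 × 3.070² = 2 × 9.43 = 18.9.
Round up to the next whole participant.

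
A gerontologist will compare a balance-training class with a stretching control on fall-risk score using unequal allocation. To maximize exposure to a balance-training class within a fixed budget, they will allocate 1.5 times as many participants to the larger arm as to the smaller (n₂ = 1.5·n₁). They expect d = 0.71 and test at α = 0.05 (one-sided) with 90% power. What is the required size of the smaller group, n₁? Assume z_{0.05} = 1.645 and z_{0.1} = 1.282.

n₁ = 29

With allocation ratio k = n₂/n₁ = 1.5, Var(x̄₁−x̄₂) = σ²(1/n₁ + 1/(k·n₁)) = σ²·(k+1)/(k·n₁).
So n₁ = (1 + 1/k)·((z_{α} + z_β)/d)² = 1.667 × (2.927/0.71)².
n₁ = 1.667 × 17.00 = 28.3.
Round up: n₁ = 29, giving n₂ = ⌈1.5 × 29⌉ = ⌈43.5⌉ = 44.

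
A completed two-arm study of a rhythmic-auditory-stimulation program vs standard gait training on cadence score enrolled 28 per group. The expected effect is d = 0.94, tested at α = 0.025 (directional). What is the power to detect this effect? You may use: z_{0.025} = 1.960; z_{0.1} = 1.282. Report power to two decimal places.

For two equal groups, power = Φ(d·√(n/2) − z_{α}).
d·√(n/2) = 0.94 × √(28/2) = 0.94 × 3.742 = 3.517.
z_β = 3.517 − 1.960 = 1.557.
Power = Φ(1.557) = 0.940.

power ≈ 0.94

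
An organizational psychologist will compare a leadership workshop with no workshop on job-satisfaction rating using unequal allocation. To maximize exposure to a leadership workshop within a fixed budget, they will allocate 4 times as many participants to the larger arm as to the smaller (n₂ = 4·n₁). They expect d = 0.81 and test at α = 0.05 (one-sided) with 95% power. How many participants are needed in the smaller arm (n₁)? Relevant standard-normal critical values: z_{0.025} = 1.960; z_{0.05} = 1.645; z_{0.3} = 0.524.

With allocation ratio k = n₂/n₁ = 4, Var(x̄₁−x̄₂) = σ²(1/n₁ + 1/(k·n₁)) = σ²·(k+1)/(k·n₁).
So n₁ = (1 + 1/k)·((z_{α} + z_β)/d)² = 1.250 × (3.290/0.81)².
n₁ = 1.250 × 16.50 = 20.6.
Round up: n₁ = 21, giving n₂ = 4 × 21 = 84.

n₁ = 21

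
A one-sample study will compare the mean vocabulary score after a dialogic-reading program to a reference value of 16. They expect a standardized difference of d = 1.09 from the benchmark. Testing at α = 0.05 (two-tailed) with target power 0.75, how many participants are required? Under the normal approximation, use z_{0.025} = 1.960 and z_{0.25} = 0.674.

n = 6

For a one-sample test: n = ((z_{α/2} + z_β) / d)².
z_{α/2} + z_β = 1.960 + 0.674 = 2.634.
n = (2.634 / 1.09)² = 2.417² = 5.84.
Round up.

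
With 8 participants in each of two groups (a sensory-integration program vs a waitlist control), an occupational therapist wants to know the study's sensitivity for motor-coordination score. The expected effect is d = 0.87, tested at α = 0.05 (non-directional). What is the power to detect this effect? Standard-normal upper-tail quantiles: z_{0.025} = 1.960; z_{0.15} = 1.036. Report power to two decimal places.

power ≈ 0.41

For two equal groups, power = Φ(d·√(n/2) − z_{α/2}).
d·√(n/2) = 0.87 × √(8/2) = 0.87 × 2.000 = 1.740.
z_β = 1.740 − 1.960 = -0.220.
Power = Φ(-0.220) = 0.413.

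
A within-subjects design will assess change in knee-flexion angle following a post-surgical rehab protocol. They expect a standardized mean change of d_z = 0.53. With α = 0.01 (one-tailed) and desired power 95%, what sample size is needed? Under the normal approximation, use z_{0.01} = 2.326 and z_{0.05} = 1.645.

n = 57 pairs

For a paired (one-sample on differences) test: n = ((z_{α} + z_β) / d)².
z_{α} + z_β = 2.326 + 1.645 = 3.971.
n = (3.971 / 0.53)² = 7.492² = 56.14.
Round up.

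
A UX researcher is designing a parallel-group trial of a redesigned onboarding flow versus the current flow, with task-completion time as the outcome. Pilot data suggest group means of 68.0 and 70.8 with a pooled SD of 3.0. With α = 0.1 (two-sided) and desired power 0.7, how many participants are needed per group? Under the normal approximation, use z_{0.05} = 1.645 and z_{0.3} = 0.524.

Cohen's d = |M₁ − M₂| / SD_pooled = |68.0 − 70.8| / 3.0 = 2.8 / 3.0 = 0.933.
For two independent groups with equal n: n = 2·((z_{α/2} + z_β) / d)².
z_{α/2} + z_β = 1.645 + 0.524 = 2.169.
n = 2 × (2.169 / 0.933)² = 2 × 2.325² = 2 × 5.40 = 10.8.
Round up to the next whole participant.

n = 11 per group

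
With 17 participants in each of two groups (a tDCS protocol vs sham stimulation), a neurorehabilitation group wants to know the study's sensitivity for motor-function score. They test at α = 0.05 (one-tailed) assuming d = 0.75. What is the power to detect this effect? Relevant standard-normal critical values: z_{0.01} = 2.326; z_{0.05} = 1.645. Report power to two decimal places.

For two equal groups, power = Φ(d·√(n/2) − z_{α}).
d·√(n/2) = 0.75 × √(17/2) = 0.75 × 2.915 = 2.187.
z_β = 2.187 − 1.645 = 0.542.
Power = Φ(0.542) = 0.706.

power ≈ 0.71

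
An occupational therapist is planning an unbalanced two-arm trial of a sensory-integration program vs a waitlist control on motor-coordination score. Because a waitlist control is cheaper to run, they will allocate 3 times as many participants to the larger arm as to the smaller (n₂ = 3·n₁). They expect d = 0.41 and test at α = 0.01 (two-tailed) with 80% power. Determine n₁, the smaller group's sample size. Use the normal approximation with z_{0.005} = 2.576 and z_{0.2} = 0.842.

With allocation ratio k = n₂/n₁ = 3, Var(x̄₁−x̄₂) = σ²(1/n₁ + 1/(k·n₁)) = σ²·(k+1)/(k·n₁).
So n₁ = (1 + 1/k)·((z_{α/2} + z_β)/d)² = 1.333 × (3.418/0.41)².
n₁ = 1.333 × 69.50 = 92.7.
Round up: n₁ = 93, giving n₂ = 3 × 93 = 279.

n₁ = 93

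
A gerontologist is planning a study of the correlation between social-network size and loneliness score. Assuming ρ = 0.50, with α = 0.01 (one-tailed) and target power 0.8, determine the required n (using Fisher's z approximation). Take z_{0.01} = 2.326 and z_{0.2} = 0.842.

n = 37

Fisher's z: C = ½·ln((1+r)/(1−r)) = ½·ln(3.0000) = 0.5493.
n = ((z_{α} + z_β)/C)² + 3.
(2.326 + 0.842) / 0.5493 = 3.168 / 0.5493 = 5.767.
n = 5.767² + 3 = 33.26 + 3 = 36.3.
Round up.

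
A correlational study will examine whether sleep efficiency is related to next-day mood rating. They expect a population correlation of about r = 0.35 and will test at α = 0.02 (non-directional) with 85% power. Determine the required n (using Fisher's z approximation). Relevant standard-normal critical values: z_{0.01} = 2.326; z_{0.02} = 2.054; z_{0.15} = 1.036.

n = 88

Fisher's z: C = ½·ln((1+r)/(1−r)) = ½·ln(2.0769) = 0.3654.
n = ((z_{α/2} + z_β)/C)² + 3.
(2.326 + 1.036) / 0.3654 = 3.362 / 0.3654 = 9.201.
n = 9.201² + 3 = 84.66 + 3 = 87.7.
Round up.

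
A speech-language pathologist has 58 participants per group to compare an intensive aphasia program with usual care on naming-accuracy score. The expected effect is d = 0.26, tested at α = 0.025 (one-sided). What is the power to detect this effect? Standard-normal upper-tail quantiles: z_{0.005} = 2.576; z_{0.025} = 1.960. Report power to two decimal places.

power ≈ 0.29

For two equal groups, power = Φ(d·√(n/2) − z_{α}).
d·√(n/2) = 0.26 × √(58/2) = 0.26 × 5.385 = 1.400.
z_β = 1.400 − 1.960 = -0.560.
Power = Φ(-0.560) = 0.288.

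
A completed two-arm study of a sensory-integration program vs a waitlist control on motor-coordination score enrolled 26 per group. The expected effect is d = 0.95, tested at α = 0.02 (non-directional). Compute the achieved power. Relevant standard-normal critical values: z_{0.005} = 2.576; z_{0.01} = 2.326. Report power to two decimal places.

For two equal groups, power = Φ(d·√(n/2) − z_{α/2}).
d·√(n/2) = 0.95 × √(26/2) = 0.95 × 3.606 = 3.425.
z_β = 3.425 − 2.326 = 1.099.
Power = Φ(1.099) = 0.864.

power ≈ 0.86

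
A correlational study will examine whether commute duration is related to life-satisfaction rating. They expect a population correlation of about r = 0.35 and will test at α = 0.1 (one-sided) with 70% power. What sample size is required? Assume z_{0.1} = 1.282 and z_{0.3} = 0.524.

Fisher's z: C = ½·ln((1+r)/(1−r)) = ½·ln(2.0769) = 0.3654.
n = ((z_{α} + z_β)/C)² + 3.
(1.282 + 0.524) / 0.3654 = 1.806 / 0.3654 = 4.943.
n = 4.943² + 3 = 24.43 + 3 = 27.4.
Round up.

n = 28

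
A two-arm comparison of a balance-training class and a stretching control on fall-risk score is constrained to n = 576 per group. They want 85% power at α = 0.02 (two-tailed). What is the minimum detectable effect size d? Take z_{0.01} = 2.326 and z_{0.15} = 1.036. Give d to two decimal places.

d_min ≈ 0.20

For two independent groups of n = 576 each: d_min = (z_{α/2} + z_β)·√(2/n).
z-sum = 2.326 + 1.036 = 3.362.
d_min = 3.362 × √(2/576) = 3.362 × 0.0589 = 0.198.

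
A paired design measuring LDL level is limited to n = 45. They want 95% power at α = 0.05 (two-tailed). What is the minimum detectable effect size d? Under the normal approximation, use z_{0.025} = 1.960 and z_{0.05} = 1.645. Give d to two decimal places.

d_min ≈ 0.54

For a single sample (or paired design) of n = 45: d_min = (z_{α/2} + z_β)/√n.
z-sum = 1.960 + 1.645 = 3.605.
d_min = 3.605 / √45 = 3.605 / 6.708 = 0.537.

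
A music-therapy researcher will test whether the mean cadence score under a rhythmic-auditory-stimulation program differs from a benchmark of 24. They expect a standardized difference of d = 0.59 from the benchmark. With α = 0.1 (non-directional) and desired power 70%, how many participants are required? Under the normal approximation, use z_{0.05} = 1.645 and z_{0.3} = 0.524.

For a one-sample test: n = ((z_{α/2} + z_β) / d)².
z_{α/2} + z_β = 1.645 + 0.524 = 2.169.
n = (2.169 / 0.59)² = 3.676² = 13.51.
Round up.

n = 14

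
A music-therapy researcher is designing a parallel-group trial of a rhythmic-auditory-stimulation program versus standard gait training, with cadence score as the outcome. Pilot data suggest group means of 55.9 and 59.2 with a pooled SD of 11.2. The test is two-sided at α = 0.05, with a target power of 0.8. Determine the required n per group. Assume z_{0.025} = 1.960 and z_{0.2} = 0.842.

Cohen's d = |M₁ − M₂| / SD_pooled = |55.9 − 59.2| / 11.2 = 3.3 / 11.2 = 0.295.
For two independent groups with equal n: n = 2·((z_{α/2} + z_β) / d)².
z_{α/2} + z_β = 1.960 + 0.842 = 2.802.
n = 2 × (2.802 / 0.295)² = 2 × 9.498² = 2 × 90.22 = 180.4.
Round up to the next whole participant.

n = 181 per group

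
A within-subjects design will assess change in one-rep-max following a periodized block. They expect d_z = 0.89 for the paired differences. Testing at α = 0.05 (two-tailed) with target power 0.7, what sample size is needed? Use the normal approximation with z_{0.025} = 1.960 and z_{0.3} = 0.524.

n = 8 pairs

For a paired (one-sample on differences) test: n = ((z_{α/2} + z_β) / d)².
z_{α/2} + z_β = 1.960 + 0.524 = 2.484.
n = (2.484 / 0.89)² = 2.791² = 7.79.
Round up.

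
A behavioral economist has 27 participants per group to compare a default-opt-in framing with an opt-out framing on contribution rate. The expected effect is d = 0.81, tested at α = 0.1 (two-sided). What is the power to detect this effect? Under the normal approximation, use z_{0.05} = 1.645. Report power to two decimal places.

For two equal groups, power = Φ(d·√(n/2) − z_{α/2}).
d·√(n/2) = 0.81 × √(27/2) = 0.81 × 3.674 = 2.976.
z_β = 2.976 − 1.645 = 1.331.
Power = Φ(1.331) = 0.908.

power ≈ 0.91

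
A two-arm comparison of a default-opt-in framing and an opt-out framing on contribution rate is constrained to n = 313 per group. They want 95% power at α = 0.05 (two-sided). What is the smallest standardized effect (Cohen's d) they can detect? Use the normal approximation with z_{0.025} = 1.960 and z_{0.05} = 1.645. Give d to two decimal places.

For two independent groups of n = 313 each: d_min = (z_{α/2} + z_β)·√(2/n).
z-sum = 1.960 + 1.645 = 3.605.
d_min = 3.605 × √(2/313) = 3.605 × 0.0799 = 0.288.

d_min ≈ 0.29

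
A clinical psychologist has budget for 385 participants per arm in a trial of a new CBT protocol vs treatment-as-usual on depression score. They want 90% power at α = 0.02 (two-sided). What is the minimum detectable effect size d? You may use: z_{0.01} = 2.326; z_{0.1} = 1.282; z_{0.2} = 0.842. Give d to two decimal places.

For two independent groups of n = 385 each: d_min = (z_{α/2} + z_β)·√(2/n).
z-sum = 2.326 + 1.282 = 3.608.
d_min = 3.608 × √(2/385) = 3.608 × 0.0721 = 0.260.

d_min ≈ 0.26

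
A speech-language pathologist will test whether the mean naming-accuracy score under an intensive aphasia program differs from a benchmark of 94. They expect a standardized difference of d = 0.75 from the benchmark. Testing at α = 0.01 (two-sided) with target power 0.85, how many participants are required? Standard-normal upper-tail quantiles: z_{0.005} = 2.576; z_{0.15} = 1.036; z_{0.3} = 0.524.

For a one-sample test: n = ((z_{α/2} + z_β) / d)².
z_{α/2} + z_β = 2.576 + 1.036 = 3.612.
n = (3.612 / 0.75)² = 4.816² = 23.19.
Round up.

n = 24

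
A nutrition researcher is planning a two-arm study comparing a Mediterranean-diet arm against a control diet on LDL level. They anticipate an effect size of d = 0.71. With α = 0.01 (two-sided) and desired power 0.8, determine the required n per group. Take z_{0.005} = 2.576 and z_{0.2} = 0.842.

For two independent groups with equal n: n = 2·((z_{α/2} + z_β) / d)².
z_{α/2} + z_β = 2.576 + 0.842 = 3.418.
n = 2 × (3.418 / 0.71)² = 2 × 4.814² = 2 × 23.18 = 46.4.
Round up to the next whole participant.

n = 47 per group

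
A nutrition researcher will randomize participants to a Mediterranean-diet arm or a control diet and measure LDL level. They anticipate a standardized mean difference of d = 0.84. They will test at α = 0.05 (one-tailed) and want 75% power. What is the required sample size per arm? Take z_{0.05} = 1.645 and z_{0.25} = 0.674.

For two independent groups with equal n: n = 2·((z_{α} + z_β) / d)².
z_{α} + z_β = 1.645 + 0.674 = 2.319.
n = 2 × (2.319 / 0.84)² = 2 × 2.761² = 2 × 7.62 = 15.2.
Round up to the next whole participant.

n = 16 per group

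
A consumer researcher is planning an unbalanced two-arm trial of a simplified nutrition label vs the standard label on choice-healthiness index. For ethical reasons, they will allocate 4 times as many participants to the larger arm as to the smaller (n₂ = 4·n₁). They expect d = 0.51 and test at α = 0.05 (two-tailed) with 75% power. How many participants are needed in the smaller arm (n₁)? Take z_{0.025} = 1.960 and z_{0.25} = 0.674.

With allocation ratio k = n₂/n₁ = 4, Var(x̄₁−x̄₂) = σ²(1/n₁ + 1/(k·n₁)) = σ²·(k+1)/(k·n₁).
So n₁ = (1 + 1/k)·((z_{α/2} + z_β)/d)² = 1.250 × (2.634/0.51)².
n₁ = 1.250 × 26.67 = 33.3.
Round up: n₁ = 34, giving n₂ = 4 × 34 = 136.

n₁ = 34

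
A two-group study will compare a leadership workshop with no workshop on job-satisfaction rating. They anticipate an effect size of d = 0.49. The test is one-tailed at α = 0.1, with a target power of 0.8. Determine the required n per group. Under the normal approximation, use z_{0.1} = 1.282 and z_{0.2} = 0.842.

For two independent groups with equal n: n = 2·((z_{α} + z_β) / d)².
z_{α} + z_β = 1.282 + 0.842 = 2.124.
n = 2 × (2.124 / 0.49)² = 2 × 4.335² = 2 × 18.79 = 37.6.
Round up to the next whole participant.

n = 38 per group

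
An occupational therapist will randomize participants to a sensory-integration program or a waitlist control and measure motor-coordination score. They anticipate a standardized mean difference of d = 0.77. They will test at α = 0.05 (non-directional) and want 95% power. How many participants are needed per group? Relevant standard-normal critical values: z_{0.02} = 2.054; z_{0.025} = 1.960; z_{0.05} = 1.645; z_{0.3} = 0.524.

For two independent groups with equal n: n = 2·((z_{α/2} + z_β) / d)².
z_{α/2} + z_β = 1.960 + 1.645 = 3.605.
n = 2 × (3.605 / 0.77)² = 2 × 4.682² = 2 × 21.92 = 43.8.
Round up to the next whole participant.

n = 44 per group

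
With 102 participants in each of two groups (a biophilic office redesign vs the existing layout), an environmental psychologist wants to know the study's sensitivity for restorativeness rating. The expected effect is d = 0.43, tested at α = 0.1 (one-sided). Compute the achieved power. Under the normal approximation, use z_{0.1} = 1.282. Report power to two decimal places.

For two equal groups, power = Φ(d·√(n/2) − z_{α}).
d·√(n/2) = 0.43 × √(102/2) = 0.43 × 7.141 = 3.071.
z_β = 3.071 − 1.282 = 1.789.
Power = Φ(1.789) = 0.963.

power ≈ 0.96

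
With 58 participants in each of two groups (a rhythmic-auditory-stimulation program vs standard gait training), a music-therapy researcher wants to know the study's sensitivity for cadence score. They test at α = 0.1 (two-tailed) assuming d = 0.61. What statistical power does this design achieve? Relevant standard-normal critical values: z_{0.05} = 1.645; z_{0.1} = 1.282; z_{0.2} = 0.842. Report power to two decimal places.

For two equal groups, power = Φ(d·√(n/2) − z_{α/2}).
d·√(n/2) = 0.61 × √(58/2) = 0.61 × 5.385 = 3.285.
z_β = 3.285 − 1.645 = 1.640.
Power = Φ(1.640) = 0.949.

power ≈ 0.95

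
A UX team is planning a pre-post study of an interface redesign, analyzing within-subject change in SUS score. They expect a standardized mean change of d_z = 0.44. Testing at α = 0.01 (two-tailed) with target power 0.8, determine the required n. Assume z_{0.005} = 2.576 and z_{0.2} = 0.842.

n = 61 pairs

For a paired (one-sample on differences) test: n = ((z_{α/2} + z_β) / d)².
z_{α/2} + z_β = 2.576 + 0.842 = 3.418.
n = (3.418 / 0.44)² = 7.768² = 60.34.
Round up.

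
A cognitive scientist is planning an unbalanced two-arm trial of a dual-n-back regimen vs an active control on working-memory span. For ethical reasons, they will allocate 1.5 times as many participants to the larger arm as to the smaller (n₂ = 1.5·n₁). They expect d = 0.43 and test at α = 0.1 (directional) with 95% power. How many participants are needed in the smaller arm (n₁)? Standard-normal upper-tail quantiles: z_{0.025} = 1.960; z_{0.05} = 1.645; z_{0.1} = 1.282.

n₁ = 78

With allocation ratio k = n₂/n₁ = 1.5, Var(x̄₁−x̄₂) = σ²(1/n₁ + 1/(k·n₁)) = σ²·(k+1)/(k·n₁).
So n₁ = (1 + 1/k)·((z_{α} + z_β)/d)² = 1.667 × (2.927/0.43)².
n₁ = 1.667 × 46.33 = 77.2.
Round up: n₁ = 78, giving n₂ = 1.5 × 78 = 117.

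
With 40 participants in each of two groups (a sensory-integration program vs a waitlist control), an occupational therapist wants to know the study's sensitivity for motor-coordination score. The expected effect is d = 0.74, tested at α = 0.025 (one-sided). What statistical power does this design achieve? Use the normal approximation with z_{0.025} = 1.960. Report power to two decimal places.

power ≈ 0.91

For two equal groups, power = Φ(d·√(n/2) − z_{α}).
d·√(n/2) = 0.74 × √(40/2) = 0.74 × 4.472 = 3.309.
z_β = 3.309 − 1.960 = 1.349.
Power = Φ(1.349) = 0.911.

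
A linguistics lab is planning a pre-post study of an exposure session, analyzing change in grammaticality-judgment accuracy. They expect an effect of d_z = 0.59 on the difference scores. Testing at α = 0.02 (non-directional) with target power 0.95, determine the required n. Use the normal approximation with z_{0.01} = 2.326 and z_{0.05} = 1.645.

n = 46 pairs

For a paired (one-sample on differences) test: n = ((z_{α/2} + z_β) / d)².
z_{α/2} + z_β = 2.326 + 1.645 = 3.971.
n = (3.971 / 0.59)² = 6.731² = 45.30.
Round up.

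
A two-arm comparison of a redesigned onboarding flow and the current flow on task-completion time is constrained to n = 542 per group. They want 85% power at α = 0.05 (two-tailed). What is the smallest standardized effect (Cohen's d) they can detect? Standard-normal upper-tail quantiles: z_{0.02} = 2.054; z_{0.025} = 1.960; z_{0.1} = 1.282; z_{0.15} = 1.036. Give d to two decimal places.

For two independent groups of n = 542 each: d_min = (z_{α/2} + z_β)·√(2/n).
z-sum = 1.960 + 1.036 = 2.996.
d_min = 2.996 × √(2/542) = 2.996 × 0.0607 = 0.182.

d_min ≈ 0.18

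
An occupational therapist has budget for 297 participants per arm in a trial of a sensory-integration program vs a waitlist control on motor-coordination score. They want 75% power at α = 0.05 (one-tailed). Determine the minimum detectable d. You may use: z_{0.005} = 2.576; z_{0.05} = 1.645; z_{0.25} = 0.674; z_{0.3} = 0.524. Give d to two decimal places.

For two independent groups of n = 297 each: d_min = (z_{α} + z_β)·√(2/n).
z-sum = 1.645 + 0.674 = 2.319.
d_min = 2.319 × √(2/297) = 2.319 × 0.0821 = 0.190.

d_min ≈ 0.19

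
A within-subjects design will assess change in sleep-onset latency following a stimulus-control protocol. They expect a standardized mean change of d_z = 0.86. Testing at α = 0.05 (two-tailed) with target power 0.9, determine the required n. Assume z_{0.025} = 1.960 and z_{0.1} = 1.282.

n = 15 pairs

For a paired (one-sample on differences) test: n = ((z_{α/2} + z_β) / d)².
z_{α/2} + z_β = 1.960 + 1.282 = 3.242.
n = (3.242 / 0.86)² = 3.770² = 14.21.
Round up.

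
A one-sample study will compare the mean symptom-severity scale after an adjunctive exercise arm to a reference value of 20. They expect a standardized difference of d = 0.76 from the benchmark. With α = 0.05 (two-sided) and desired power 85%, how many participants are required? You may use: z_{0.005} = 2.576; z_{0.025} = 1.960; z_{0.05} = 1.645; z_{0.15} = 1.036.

n = 16

For a one-sample test: n = ((z_{α/2} + z_β) / d)².
z_{α/2} + z_β = 1.960 + 1.036 = 2.996.
n = (2.996 / 0.76)² = 3.942² = 15.54.
Round up.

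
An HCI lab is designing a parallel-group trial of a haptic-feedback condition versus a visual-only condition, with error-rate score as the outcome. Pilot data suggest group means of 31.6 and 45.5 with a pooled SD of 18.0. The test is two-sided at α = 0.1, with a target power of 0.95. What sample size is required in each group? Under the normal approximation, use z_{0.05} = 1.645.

n = 37 per group

Cohen's d = |M₁ − M₂| / SD_pooled = |31.6 − 45.5| / 18.0 = 13.9 / 18.0 = 0.772.
For two independent groups with equal n: n = 2·((z_{α/2} + z_β) / d)².
z_{α/2} + z_β = 1.645 + 1.645 = 3.290.
n = 2 × (3.290 / 0.772)² = 2 × 4.262² = 2 × 18.16 = 36.3.
Round up to the next whole participant.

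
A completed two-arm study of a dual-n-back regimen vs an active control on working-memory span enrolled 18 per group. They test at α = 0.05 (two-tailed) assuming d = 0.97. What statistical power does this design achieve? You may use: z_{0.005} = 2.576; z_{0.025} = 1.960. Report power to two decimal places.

For two equal groups, power = Φ(d·√(n/2) − z_{α/2}).
d·√(n/2) = 0.97 × √(18/2) = 0.97 × 3.000 = 2.910.
z_β = 2.910 − 1.960 = 0.950.
Power = Φ(0.950) = 0.829.

power ≈ 0.83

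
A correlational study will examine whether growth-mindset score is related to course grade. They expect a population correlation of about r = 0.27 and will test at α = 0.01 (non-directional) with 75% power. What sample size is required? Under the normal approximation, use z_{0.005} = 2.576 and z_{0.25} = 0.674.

Fisher's z: C = ½·ln((1+r)/(1−r)) = ½·ln(1.7397) = 0.2769.
n = ((z_{α/2} + z_β)/C)² + 3.
(2.576 + 0.674) / 0.2769 = 3.250 / 0.2769 = 11.737.
n = 11.737² + 3 = 137.76 + 3 = 140.8.
Round up.

n = 141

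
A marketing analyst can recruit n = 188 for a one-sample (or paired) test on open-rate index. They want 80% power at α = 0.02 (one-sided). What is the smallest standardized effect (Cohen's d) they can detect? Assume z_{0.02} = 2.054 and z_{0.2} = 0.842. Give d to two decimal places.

d_min ≈ 0.21

For a single sample (or paired design) of n = 188: d_min = (z_{α} + z_β)/√n.
z-sum = 2.054 + 0.842 = 2.896.
d_min = 2.896 / √188 = 2.896 / 13.711 = 0.211.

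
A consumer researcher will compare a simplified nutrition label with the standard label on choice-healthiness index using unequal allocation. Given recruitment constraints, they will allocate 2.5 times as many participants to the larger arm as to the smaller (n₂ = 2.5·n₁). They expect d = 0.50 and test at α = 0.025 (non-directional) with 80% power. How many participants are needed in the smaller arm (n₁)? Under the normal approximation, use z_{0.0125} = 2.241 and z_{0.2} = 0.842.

With allocation ratio k = n₂/n₁ = 2.5, Var(x̄₁−x̄₂) = σ²(1/n₁ + 1/(k·n₁)) = σ²·(k+1)/(k·n₁).
So n₁ = (1 + 1/k)·((z_{α/2} + z_β)/d)² = 1.400 × (3.083/0.50)².
n₁ = 1.400 × 38.02 = 53.2.
Round up: n₁ = 54, giving n₂ = 2.5 × 54 = 135.

n₁ = 54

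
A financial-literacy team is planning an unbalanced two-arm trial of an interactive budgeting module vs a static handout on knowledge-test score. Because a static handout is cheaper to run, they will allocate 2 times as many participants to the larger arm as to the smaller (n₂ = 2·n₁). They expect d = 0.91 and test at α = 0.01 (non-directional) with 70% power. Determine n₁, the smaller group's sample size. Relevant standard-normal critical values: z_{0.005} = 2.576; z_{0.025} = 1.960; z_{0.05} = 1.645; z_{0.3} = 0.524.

With allocation ratio k = n₂/n₁ = 2, Var(x̄₁−x̄₂) = σ²(1/n₁ + 1/(k·n₁)) = σ²·(k+1)/(k·n₁).
So n₁ = (1 + 1/k)·((z_{α/2} + z_β)/d)² = 1.500 × (3.100/0.91)².
n₁ = 1.500 × 11.60 = 17.4.
Round up: n₁ = 18, giving n₂ = 2 × 18 = 36.

n₁ = 18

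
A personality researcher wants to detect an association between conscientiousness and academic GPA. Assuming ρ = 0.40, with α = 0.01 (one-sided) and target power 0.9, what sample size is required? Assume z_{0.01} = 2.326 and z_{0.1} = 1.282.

n = 76

Fisher's z: C = ½·ln((1+r)/(1−r)) = ½·ln(2.3333) = 0.4236.
n = ((z_{α} + z_β)/C)² + 3.
(2.326 + 1.282) / 0.4236 = 3.608 / 0.4236 = 8.517.
n = 8.517² + 3 = 72.55 + 3 = 75.5.
Round up.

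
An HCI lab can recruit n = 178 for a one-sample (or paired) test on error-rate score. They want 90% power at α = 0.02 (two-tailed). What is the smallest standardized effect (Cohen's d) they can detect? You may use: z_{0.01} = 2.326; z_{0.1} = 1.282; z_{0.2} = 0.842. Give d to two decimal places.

d_min ≈ 0.27

For a single sample (or paired design) of n = 178: d_min = (z_{α/2} + z_β)/√n.
z-sum = 2.326 + 1.282 = 3.608.
d_min = 3.608 / √178 = 3.608 / 13.342 = 0.270.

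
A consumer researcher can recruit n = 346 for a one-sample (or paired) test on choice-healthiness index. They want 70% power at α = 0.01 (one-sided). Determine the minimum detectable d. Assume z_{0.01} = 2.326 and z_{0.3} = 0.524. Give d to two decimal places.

For a single sample (or paired design) of n = 346: d_min = (z_{α} + z_β)/√n.
z-sum = 2.326 + 0.524 = 2.850.
d_min = 2.850 / √346 = 2.850 / 18.601 = 0.153.

d_min ≈ 0.15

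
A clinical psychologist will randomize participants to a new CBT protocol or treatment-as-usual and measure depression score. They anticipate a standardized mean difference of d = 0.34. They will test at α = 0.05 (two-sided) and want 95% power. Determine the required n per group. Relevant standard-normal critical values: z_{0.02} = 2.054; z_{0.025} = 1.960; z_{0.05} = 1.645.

For two independent groups with equal n: n = 2·((z_{α/2} + z_β) / d)².
z_{α/2} + z_β = 1.960 + 1.645 = 3.605.
n = 2 × (3.605 / 0.34)² = 2 × 10.603² = 2 × 112.42 = 224.8.
Round up to the next whole participant.

n = 225 per group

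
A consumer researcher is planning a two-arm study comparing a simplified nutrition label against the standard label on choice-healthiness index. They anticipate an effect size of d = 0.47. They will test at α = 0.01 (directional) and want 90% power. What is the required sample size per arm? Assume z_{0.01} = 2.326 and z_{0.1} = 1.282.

For two independent groups with equal n: n = 2·((z_{α} + z_β) / d)².
z_{α} + z_β = 2.326 + 1.282 = 3.608.
n = 2 × (3.608 / 0.47)² = 2 × 7.677² = 2 × 58.93 = 117.9.
Round up to the next whole participant.

n = 118 per group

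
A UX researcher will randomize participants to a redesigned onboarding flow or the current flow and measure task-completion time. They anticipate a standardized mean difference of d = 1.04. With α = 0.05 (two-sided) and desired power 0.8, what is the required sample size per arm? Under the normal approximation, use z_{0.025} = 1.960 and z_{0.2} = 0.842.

n = 15 per group

For two independent groups with equal n: n = 2·((z_{α/2} + z_β) / d)².
z_{α/2} + z_β = 1.960 + 0.842 = 2.802.
n = 2 × (2.802 / 1.04)² = 2 × 2.694² = 2 × 7.26 = 14.5.
Round up to the next whole participant.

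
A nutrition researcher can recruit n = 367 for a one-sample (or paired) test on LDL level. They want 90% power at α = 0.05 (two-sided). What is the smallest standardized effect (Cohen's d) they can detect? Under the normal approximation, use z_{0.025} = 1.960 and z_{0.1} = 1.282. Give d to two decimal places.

For a single sample (or paired design) of n = 367: d_min = (z_{α/2} + z_β)/√n.
z-sum = 1.960 + 1.282 = 3.242.
d_min = 3.242 / √367 = 3.242 / 19.157 = 0.169.

d_min ≈ 0.17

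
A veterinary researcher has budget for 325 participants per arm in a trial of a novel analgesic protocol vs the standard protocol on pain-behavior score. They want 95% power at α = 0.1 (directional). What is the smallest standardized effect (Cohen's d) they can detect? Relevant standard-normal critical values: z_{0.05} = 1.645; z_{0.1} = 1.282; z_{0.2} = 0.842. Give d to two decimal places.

d_min ≈ 0.23

For two independent groups of n = 325 each: d_min = (z_{α} + z_β)·√(2/n).
z-sum = 1.282 + 1.645 = 2.927.
d_min = 2.927 × √(2/325) = 2.927 × 0.0784 = 0.230.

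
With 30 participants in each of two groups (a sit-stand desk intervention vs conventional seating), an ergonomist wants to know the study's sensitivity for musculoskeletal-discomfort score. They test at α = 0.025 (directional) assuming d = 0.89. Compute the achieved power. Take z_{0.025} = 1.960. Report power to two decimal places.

power ≈ 0.93

For two equal groups, power = Φ(d·√(n/2) − z_{α}).
d·√(n/2) = 0.89 × √(30/2) = 0.89 × 3.873 = 3.447.
z_β = 3.447 − 1.960 = 1.487.
Power = Φ(1.487) = 0.931.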